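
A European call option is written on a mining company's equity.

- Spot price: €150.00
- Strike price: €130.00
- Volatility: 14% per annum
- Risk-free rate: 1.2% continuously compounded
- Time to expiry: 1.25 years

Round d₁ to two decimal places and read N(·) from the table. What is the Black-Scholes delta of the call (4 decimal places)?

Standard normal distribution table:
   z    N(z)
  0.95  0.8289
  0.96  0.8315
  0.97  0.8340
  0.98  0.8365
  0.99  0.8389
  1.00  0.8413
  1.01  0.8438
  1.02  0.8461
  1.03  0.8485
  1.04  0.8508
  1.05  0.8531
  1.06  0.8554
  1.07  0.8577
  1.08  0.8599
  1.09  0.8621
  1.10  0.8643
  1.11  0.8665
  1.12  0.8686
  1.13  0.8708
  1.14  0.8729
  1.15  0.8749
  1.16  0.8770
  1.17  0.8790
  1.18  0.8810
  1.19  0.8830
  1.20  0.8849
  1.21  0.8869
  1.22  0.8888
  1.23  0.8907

σ√T = 0.14·√1.25 = 0.1565
d₁ = [ln(150/130) + (0.012 + 0.14²/2)·1.25] / 0.1565 = [0.1431 + 0.0272] / 0.1565 = 1.0883 which rounds to 1.09
N(d₁) = N(1.09) = 0.8621
Δ_call = N(d₁) = 0.8621

0.8621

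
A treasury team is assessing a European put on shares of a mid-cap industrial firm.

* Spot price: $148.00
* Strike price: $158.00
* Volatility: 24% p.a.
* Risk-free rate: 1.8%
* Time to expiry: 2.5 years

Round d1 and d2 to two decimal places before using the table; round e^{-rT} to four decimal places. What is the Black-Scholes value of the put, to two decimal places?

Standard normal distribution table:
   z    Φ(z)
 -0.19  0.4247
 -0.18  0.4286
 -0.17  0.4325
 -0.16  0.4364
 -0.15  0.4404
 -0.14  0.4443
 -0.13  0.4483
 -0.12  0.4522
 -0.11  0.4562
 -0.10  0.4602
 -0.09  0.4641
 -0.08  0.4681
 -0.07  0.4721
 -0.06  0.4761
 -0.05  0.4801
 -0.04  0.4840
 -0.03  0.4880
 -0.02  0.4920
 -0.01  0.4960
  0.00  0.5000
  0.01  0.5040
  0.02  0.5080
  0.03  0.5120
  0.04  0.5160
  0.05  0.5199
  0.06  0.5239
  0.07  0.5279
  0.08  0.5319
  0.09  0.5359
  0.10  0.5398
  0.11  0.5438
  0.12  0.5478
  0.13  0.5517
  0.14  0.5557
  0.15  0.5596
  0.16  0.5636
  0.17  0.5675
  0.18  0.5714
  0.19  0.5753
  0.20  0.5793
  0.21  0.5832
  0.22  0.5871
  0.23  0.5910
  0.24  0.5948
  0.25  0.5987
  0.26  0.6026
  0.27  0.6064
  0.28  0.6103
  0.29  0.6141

T = 2.5;  σ√T = 0.3795
d₁ = [ln(148/158) + (0.018 + 0.24²/2)·2.5] / 0.3795 = [-0.0654 + 0.1170] / 0.3795 = 0.1360 → 0.14
d₂ = d₁ − σ√T = 0.1360 − 0.3795 = -0.2434 → -0.24
e^(−rT) = e^(−0.018·2.5) = 0.9560
N(−d₂) = N(0.24) = 0.5948;  N(−d₁) = N(-0.14) = 0.4443
P = 158·0.9560·0.5948 − 148·0.4443 = 89.8434 − 65.7564 = 24.0870

$24.09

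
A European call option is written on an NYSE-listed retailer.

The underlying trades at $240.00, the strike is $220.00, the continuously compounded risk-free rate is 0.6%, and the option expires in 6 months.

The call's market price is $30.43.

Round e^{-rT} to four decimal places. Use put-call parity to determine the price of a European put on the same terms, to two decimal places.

exp(−rT) = exp(−0.006·0.5) = 0.9970
Put-call parity: C − P = S − K·e^(−rT) = 240 − 220·0.9970 = 240 − 219.3400 = 20.6600
P = C − (C − P) = 30.43 − (20.6600) = 9.7700

$9.77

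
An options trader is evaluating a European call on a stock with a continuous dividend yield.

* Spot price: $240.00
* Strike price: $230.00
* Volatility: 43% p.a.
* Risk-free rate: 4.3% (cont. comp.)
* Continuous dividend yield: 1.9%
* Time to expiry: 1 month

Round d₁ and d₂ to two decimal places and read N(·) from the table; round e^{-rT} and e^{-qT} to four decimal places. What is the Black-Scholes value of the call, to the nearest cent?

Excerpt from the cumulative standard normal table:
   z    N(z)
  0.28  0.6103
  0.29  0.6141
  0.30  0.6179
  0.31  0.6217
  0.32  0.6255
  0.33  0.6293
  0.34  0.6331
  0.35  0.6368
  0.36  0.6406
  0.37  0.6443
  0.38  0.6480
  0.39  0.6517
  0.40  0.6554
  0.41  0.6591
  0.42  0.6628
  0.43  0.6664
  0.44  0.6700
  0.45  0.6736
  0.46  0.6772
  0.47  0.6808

σ√T = 0.43 × 0.2887 = 0.1241
d₁ = [ln(240/230) + (0.043 − 0.019 + 0.43²/2)·0.08333] / 0.1241 = [0.0426 + 0.0097] / 0.1241 = 0.4210 which rounds to 0.42
d₂ = d₁ − σ√T = 0.4210 − 0.1241 = 0.2969 which rounds to 0.30
exp(−qT) = exp(−0.019·0.08333) = 0.9984;  exp(−rT) = exp(−0.043·0.08333) = 0.9964
C = 240·0.9984·N(0.42) − 230·0.9964·N(0.30) = 240·0.9984·0.6628 − 230·0.9964·0.6179 = 158.8175 − 141.6054 = 17.2121

$17.21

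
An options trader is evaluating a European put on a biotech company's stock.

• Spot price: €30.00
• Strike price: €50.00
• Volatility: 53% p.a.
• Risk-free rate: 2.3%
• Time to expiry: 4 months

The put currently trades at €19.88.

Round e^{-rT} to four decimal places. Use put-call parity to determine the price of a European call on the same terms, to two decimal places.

€0.26

e^(−rT) = e^(−0.023·0.3333) = 0.9924
Put-call parity: C − P = S − K·e^(−rT) = 30 − 50·0.9924 = 30 − 49.6200 = -19.6200
C = P + (C − P) = 19.88 + (-19.6200) = 0.2600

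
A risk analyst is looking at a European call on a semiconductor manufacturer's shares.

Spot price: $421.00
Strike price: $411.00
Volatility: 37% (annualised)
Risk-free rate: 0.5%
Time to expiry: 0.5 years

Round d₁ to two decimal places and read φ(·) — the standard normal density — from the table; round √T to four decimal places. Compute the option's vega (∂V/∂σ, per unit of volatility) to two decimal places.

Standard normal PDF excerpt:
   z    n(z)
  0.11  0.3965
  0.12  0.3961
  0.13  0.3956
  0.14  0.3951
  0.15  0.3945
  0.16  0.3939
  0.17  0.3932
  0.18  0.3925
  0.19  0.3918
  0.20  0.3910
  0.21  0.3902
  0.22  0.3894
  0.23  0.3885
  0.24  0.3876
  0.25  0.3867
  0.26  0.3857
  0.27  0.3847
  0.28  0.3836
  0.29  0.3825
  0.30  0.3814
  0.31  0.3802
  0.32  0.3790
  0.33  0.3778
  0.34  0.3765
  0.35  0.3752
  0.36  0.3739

115.65

σ√T = 0.37·√0.5 = 0.2616
d₁ = [ln(421/411) + (0.005 + 0.37²/2)·0.5] / 0.2616 = [0.0240 + 0.0367] / 0.2616 = 0.2323 ≈ 0.23
√T = √0.5 = 0.7071
φ(d₁) = φ(0.23) = 0.3885
vega = S·φ(d₁)·√T = 421·0.3885·0.7071 = 115.6522
(Call and put vega coincide under Black-Scholes.)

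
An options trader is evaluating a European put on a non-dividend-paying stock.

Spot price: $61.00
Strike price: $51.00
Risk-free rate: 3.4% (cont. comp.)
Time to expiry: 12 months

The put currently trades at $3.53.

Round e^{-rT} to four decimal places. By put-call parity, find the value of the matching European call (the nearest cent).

exp(−rT) = exp(−0.034·1) = 0.9666
Put-call parity: C − P = S − K·e^(−rT) = 61 − 51·0.9666 = 61 − 49.2966 = 11.7034
C = P + (C − P) = 3.53 + (11.7034) = 15.2334

$15.23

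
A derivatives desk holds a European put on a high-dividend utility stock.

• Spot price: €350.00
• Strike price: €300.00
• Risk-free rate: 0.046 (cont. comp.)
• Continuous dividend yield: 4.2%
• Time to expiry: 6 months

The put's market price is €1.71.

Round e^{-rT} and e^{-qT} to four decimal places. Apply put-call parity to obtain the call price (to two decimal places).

e^(−qT) = e^(−0.042·0.5) = 0.9792;  e^(−rT) = e^(−0.046·0.5) = 0.9773
Put-call parity: C − P = S·e^(−qT) − K·e^(−rT) = 350·0.9792 − 300·0.9773 = 342.7200 − 293.1900 = 49.5300
C = P + (C − P) = 1.71 + (49.5300) = 51.2400

€51.24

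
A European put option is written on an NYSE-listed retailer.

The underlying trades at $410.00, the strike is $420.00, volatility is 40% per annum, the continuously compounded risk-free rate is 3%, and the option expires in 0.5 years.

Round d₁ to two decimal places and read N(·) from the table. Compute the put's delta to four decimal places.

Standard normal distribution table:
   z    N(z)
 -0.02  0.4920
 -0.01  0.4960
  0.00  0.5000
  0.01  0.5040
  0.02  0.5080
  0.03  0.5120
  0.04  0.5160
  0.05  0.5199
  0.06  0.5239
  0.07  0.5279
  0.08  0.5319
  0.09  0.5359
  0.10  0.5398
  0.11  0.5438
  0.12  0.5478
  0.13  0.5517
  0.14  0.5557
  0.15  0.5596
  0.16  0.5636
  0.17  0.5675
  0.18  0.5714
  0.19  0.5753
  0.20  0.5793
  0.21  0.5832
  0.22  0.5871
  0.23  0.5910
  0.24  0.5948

σ√T = 0.4·√0.5 = 0.2828
ln(S/K) + (r + σ²/2)T = ln(410/420) + (0.03 + 0.4²/2)·0.5 = -0.0241 + 0.0550 = 0.0309
d₁ = 0.0309 / 0.2828 = 0.1093 which rounds to 0.11
N(d₁) = N(0.11) = 0.5438
Δ_put = N(d₁) − 1 = 0.5438 − 1 = -0.4562

-0.4562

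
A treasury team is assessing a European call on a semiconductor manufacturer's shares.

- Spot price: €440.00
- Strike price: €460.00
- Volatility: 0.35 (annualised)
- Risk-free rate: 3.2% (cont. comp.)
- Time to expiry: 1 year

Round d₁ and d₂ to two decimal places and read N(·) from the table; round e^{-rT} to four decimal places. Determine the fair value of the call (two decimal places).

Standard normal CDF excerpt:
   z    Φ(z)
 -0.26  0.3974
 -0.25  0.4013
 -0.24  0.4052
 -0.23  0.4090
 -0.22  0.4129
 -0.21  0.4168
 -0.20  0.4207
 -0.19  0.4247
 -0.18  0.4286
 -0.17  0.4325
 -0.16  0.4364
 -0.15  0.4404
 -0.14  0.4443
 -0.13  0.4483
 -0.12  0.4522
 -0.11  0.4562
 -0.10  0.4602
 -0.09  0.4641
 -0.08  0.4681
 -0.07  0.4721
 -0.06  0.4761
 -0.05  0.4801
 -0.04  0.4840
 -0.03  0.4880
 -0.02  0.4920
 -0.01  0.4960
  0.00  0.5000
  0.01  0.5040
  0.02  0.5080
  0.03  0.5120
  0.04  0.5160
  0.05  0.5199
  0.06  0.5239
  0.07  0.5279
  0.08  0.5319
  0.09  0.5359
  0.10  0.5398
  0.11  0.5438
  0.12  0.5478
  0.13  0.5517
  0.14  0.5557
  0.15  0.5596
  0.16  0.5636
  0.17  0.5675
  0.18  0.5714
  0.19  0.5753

€58.82

σ√T = 0.35 × 1.0000 = 0.3500
ln(S/K) + (r + σ²/2)T = ln(440/460) + (0.032 + 0.35²/2)·1 = -0.0445 + 0.0932 = 0.0488
d₁ = 0.0488 / 0.3500 = 0.1394 which rounds to 0.14
d₂ = d₁ − σ√T = 0.1394 − 0.3500 = -0.2106 which rounds to -0.21
exp(−rT) = exp(−0.032·1) = 0.9685
N(d₁) = N(0.14) = 0.5557;  N(d₂) = N(-0.21) = 0.4168
C = 440·0.5557 − 460·0.9685·0.4168 = 244.5080 − 185.6886 = 58.8194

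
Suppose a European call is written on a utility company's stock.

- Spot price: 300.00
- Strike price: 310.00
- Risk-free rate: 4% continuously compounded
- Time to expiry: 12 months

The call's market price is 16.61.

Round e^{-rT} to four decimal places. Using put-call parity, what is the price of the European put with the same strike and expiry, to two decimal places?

14.46

exp(−rT) = exp(−0.04·1) = 0.9608
Put-call parity: C − P = S − K·e^(−rT) = 300 − 310·0.9608 = 300 − 297.8480 = 2.1520
P = C − (C − P) = 16.61 − (2.1520) = 14.4580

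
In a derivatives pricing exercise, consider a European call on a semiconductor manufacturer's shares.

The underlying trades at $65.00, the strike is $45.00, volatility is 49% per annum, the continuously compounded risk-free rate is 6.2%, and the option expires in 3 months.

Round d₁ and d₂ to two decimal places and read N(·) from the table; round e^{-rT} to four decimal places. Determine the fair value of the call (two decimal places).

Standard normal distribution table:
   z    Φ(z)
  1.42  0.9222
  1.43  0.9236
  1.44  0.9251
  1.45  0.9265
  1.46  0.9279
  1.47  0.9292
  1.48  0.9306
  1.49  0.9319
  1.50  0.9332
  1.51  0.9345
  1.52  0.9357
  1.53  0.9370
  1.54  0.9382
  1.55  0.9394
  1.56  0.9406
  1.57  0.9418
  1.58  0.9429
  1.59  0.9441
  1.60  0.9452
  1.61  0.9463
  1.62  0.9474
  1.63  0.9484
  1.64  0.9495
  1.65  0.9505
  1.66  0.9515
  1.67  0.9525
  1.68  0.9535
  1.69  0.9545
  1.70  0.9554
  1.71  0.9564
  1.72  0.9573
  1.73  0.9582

σ√T = 0.49·√0.25 = 0.2450
d₁ = [ln(65/45) + (0.062 + 0.49²/2)·0.25] / 0.2450 = [0.3677 + 0.0455] / 0.2450 = 1.6867 → 1.69
d₂ = d₁ − σ√T = 1.6867 − 0.2450 = 1.4417 → 1.44
e^(−rT) = e^(−0.062·0.25) = 0.9846
N(d₁) = N(1.69) = 0.9545;  N(d₂) = N(1.44) = 0.9251
C = 65·0.9545 − 45·0.9846·0.9251 = 62.0425 − 40.9884 = 21.0541

$21.05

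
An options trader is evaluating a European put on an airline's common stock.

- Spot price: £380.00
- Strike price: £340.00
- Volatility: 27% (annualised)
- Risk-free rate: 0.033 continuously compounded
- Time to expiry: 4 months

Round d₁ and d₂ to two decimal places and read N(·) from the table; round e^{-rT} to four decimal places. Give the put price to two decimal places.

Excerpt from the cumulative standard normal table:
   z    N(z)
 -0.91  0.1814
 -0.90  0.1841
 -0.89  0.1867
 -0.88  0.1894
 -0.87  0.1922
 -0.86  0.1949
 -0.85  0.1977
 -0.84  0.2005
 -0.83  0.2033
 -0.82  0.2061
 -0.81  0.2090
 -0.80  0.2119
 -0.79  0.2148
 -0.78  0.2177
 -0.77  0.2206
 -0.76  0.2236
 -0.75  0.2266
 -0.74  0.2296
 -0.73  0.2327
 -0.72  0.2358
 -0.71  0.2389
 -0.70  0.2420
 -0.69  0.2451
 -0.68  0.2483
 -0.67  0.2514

σ√T = 0.27 × 0.5774 = 0.1559
d₁ = [ln(380/340) + (0.033 + 0.27²/2)·0.3333] / 0.1559 = [0.1112 + 0.0232] / 0.1559 = 0.8620 → 0.86
d₂ = d₁ − σ√T = 0.8620 − 0.1559 = 0.7061 → 0.71
exp(−rT) = exp(−0.033·0.3333) = 0.9891
N(−d₂) = N(-0.71) = 0.2389;  N(−d₁) = N(-0.86) = 0.1949
P = 340·0.9891·0.2389 − 380·0.1949 = 80.3406 − 74.0620 = 6.2786

£6.28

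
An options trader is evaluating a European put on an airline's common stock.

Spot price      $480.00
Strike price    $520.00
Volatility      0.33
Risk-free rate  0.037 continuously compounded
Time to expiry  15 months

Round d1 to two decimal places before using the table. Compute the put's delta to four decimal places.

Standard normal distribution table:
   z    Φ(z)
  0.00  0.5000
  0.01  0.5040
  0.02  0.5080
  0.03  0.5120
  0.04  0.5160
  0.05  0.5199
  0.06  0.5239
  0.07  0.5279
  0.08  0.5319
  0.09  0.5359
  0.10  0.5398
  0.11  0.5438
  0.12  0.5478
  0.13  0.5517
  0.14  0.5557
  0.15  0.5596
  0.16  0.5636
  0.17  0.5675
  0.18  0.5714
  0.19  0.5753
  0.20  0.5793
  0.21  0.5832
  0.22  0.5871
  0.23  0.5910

T = 1.25;  σ√T = 0.3690
d₁ = [ln(480/520) + (0.037 + ½·0.33²)·1.25] / (σ√T) = (-0.0800 + 0.1143) / 0.3690 = 0.0929 → 0.09
N(d₁) = N(0.09) = 0.5359
Δ_put = N(d₁) − 1 = 0.5359 − 1 = -0.4641

-0.4641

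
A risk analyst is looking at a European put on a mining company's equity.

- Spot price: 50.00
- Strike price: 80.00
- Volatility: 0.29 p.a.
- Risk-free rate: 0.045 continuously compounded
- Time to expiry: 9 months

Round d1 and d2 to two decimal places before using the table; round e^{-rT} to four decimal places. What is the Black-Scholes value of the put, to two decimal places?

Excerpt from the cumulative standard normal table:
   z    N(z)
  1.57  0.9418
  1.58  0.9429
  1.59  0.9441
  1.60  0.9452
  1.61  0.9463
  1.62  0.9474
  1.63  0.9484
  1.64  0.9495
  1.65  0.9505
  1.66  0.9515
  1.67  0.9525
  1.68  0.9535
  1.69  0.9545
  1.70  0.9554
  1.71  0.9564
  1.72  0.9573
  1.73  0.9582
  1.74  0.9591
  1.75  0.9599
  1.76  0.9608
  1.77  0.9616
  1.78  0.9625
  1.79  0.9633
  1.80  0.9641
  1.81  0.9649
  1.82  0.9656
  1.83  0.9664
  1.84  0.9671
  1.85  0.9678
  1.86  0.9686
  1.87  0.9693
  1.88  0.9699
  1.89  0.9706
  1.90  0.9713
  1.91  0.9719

27.60

T = 0.75;  σ√T = 0.2511
d₁ = [ln(50/80) + (0.045 + 0.29²/2)·0.75] / 0.2511 = [-0.4700 + 0.0653] / 0.2511 = -1.6115 which rounds to -1.61
d₂ = d₁ − σ√T = -1.6115 − 0.2511 = -1.8626 which rounds to -1.86
e^(−rT) = e^(−0.045·0.75) = 0.9668
P = 80·0.9668·N(1.86) − 50·N(1.61) = 80·0.9668·0.9686 − 50·0.9463 = 74.9154 − 47.3150 = 27.6004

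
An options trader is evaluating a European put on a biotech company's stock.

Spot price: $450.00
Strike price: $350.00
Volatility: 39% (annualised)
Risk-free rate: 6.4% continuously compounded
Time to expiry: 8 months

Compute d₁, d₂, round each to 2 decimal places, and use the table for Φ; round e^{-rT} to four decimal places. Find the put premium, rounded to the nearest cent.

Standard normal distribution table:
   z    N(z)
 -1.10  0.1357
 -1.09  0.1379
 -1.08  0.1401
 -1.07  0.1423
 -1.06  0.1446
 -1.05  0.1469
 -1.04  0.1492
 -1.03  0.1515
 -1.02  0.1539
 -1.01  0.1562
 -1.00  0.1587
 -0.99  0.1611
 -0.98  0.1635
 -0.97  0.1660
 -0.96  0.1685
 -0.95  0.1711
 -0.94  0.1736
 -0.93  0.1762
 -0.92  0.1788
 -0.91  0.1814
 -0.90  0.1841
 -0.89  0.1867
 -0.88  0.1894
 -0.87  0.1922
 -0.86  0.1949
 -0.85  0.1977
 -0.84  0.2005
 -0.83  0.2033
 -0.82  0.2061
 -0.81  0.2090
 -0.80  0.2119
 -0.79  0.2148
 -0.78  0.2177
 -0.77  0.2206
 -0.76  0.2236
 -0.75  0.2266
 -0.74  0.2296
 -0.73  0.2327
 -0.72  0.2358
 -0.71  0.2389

σ√T = 0.39·√0.6667 = 0.3184
d₁ = [ln(450/350) + (0.064 + 0.39²/2)·0.6667] / 0.3184 = [0.2513 + 0.0934] / 0.3184 = 1.0824 which rounds to 1.08
d₂ = d₁ − σ√T = 1.0824 − 0.3184 = 0.7640 which rounds to 0.76
e^(−rT) = e^(−0.064·0.6667) = 0.9582
N(−d₂) = N(-0.76) = 0.2236;  N(−d₁) = N(-1.08) = 0.1401
P = 350·0.9582·0.2236 − 450·0.1401 = 74.9887 − 63.0450 = 11.9437

$11.94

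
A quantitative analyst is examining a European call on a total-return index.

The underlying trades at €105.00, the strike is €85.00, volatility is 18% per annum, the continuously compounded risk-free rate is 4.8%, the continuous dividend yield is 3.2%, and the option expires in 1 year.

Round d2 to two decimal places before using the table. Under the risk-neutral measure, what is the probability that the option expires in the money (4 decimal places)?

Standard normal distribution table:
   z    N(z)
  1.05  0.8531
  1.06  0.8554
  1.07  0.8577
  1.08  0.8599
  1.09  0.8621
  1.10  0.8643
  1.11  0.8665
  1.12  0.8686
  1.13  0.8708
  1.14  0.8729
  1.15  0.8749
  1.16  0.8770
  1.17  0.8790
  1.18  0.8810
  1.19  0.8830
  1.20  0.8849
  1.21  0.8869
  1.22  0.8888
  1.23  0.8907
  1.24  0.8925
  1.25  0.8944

0.8790

σ√T = 0.18 × 1.0000 = 0.1800
d₁ = [ln(105/85) + (0.048 − 0.032 + 0.18²/2)·1] / 0.1800 = [0.2113 + 0.0322] / 0.1800 = 1.3528 which rounds to 1.35
d₂ = d₁ − σ√T = 1.3528 − 0.1800 = 1.1728 which rounds to 1.17
Risk-neutral Pr[S_T > K] = N(d₂) = N(1.17) = 0.8790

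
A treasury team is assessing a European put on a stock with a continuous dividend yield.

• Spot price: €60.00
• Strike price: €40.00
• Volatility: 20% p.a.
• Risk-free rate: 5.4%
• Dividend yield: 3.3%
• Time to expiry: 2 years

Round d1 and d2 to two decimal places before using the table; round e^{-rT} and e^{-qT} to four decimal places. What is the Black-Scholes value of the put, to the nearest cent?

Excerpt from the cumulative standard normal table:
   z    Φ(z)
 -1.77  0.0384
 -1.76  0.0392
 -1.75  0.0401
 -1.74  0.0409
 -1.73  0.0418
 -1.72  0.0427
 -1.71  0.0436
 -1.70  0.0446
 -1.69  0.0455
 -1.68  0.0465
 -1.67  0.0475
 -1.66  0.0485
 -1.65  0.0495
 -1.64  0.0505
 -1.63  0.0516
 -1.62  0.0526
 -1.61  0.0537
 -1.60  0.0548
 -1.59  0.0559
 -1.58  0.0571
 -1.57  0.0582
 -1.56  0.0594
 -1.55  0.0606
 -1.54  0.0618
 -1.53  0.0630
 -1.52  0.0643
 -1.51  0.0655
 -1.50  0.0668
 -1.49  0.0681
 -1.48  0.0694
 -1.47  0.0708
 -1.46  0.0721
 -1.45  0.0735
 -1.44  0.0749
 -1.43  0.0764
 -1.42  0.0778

σ√T = 0.2·√2 = 0.2828
d₁ = [ln(60/40) + (0.054 − 0.033 + 0.2²/2)·2] / 0.2828 = [0.4055 + 0.0820] / 0.2828 = 1.7234 → 1.72
d₂ = d₁ − σ√T = 1.7234 − 0.2828 = 1.4406 → 1.44
e^(−qT) = e^(−0.033·2) = 0.9361;  e^(−rT) = e^(−0.054·2) = 0.8976
N(−d₂) = N(-1.44) = 0.0749;  N(−d₁) = N(-1.72) = 0.0427
P = 40·0.8976·0.0749 − 60·0.9361·0.0427 = 2.6892 − 2.3983 = 0.2909

€0.29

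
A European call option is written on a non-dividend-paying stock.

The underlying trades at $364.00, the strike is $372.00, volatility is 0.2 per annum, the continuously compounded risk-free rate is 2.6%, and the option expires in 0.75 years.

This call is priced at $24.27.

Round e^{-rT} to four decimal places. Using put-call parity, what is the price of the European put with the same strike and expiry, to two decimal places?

exp(−rT) = exp(−0.026·0.75) = 0.9807
Put-call parity: C − P = S − K·e^(−rT) = 364 − 372·0.9807 = 364 − 364.8204 = -0.8204
P = C − (C − P) = 24.27 − (-0.8204) = 25.0904

$25.09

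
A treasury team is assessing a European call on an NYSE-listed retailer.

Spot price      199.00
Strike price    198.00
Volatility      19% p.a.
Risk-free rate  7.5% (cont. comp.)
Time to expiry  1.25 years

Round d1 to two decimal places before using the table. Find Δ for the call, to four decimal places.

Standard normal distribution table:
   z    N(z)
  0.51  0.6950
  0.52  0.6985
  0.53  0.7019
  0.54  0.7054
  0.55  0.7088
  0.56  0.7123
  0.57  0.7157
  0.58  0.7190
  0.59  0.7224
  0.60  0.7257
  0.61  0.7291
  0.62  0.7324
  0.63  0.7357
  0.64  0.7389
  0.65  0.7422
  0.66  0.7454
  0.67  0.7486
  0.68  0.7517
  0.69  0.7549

σ√T = 0.19 × 1.1180 = 0.2124
d₁ = [ln(199/198) + (0.075 + 0.19²/2)·1.25] / 0.2124 = [0.0050 + 0.1163] / 0.2124 = 0.5713 ≈ 0.57
N(d₁) = N(0.57) = 0.7157
Δ_call = N(d₁) = 0.7157

0.7157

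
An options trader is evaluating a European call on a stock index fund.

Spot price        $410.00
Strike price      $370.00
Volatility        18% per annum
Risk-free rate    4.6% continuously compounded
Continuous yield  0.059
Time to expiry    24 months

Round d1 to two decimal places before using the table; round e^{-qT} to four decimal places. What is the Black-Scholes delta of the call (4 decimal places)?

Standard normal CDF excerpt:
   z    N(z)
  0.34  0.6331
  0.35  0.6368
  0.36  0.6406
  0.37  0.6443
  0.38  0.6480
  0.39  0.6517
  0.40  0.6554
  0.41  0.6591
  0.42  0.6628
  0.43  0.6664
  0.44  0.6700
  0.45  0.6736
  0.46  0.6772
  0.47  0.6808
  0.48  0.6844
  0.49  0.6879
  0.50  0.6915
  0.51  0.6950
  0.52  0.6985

σ√T = 0.18 × 1.4142 = 0.2546
d₁ = [ln(410/370) + (0.046 − 0.059 + 0.18²/2)·2] / 0.2546 = [0.1027 + 0.0064] / 0.2546 = 0.4284 ≈ 0.43
N(d₁) = N(0.43) = 0.6664
Δ_call = exp(−qT)·N(d₁) = 0.8887·0.6664 = 0.5922

0.5922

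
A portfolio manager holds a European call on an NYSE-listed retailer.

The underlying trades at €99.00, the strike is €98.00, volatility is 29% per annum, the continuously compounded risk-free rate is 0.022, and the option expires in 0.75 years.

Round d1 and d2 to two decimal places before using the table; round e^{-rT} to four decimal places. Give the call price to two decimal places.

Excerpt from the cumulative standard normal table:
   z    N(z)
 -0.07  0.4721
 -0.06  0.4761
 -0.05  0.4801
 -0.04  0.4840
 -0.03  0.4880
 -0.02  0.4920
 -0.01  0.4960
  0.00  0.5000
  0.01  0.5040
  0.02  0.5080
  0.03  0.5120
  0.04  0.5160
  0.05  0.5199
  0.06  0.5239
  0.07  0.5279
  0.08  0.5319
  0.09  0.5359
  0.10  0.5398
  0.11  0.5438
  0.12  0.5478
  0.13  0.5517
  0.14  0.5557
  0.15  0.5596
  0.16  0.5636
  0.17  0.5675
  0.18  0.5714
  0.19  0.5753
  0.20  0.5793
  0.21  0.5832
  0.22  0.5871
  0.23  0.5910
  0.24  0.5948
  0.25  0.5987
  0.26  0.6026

€11.08

σ√T = 0.29 × 0.8660 = 0.2511
ln(S/K) + (r + σ²/2)T = ln(99/98) + (0.022 + 0.29²/2)·0.75 = 0.0102 + 0.0480 = 0.0582
d₁ = 0.0582 / 0.2511 = 0.2317 → 0.23
d₂ = d₁ − σ√T = 0.2317 − 0.2511 = -0.0195 → -0.02
e^(−rT) = e^(−0.022·0.75) = 0.9836
N(d₁) = N(0.23) = 0.5910;  N(d₂) = N(-0.02) = 0.4920
C = 99·0.5910 − 98·0.9836·0.4920 = 58.5090 − 47.4253 = 11.0837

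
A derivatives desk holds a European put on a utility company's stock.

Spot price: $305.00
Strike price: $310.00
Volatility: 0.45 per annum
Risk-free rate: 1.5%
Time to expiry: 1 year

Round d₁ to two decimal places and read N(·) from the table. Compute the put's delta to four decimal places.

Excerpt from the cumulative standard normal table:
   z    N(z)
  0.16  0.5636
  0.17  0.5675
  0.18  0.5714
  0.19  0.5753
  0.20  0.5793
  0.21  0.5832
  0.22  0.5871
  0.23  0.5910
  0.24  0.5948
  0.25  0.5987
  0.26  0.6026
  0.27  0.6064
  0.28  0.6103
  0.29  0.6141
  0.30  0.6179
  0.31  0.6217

σ√T = 0.45·√1 = 0.4500
d₁ = [ln(305/310) + (0.015 + 0.45²/2)·1] / 0.4500 = [-0.0163 + 0.1163] / 0.4500 = 0.2222 → 0.22
N(d₁) = N(0.22) = 0.5871
Δ_put = N(d₁) − 1 = 0.5871 − 1 = -0.4129

-0.4129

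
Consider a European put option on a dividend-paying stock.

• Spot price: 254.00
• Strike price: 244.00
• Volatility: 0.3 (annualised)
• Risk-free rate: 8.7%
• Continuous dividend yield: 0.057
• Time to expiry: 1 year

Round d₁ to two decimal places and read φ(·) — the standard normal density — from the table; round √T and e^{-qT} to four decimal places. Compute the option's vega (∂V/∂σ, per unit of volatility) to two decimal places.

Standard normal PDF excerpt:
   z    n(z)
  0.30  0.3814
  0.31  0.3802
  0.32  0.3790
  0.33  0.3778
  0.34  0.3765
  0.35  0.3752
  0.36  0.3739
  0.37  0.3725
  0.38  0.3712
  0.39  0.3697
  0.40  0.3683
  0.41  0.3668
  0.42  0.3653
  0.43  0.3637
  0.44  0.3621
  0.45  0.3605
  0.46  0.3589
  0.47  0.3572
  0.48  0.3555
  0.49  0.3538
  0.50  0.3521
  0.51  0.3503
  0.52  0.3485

89.06

T = 1;  σ√T = 0.3000
d₁ = [ln(254/244) + (0.087 − 0.057 + ½·0.3²)·1] / (σ√T) = (0.0402 + 0.0750) / 0.3000 = 0.3839 ⇒ 0.38
√T = √1 = 1.0000
φ(d₁) = φ(0.38) = 0.3712
e^(−qT) = e^(−0.057·1) = 0.9446
vega = S·e^(−qT)·φ(d₁)·√T = 254·0.9446·0.3712·1.0000 = 89.0614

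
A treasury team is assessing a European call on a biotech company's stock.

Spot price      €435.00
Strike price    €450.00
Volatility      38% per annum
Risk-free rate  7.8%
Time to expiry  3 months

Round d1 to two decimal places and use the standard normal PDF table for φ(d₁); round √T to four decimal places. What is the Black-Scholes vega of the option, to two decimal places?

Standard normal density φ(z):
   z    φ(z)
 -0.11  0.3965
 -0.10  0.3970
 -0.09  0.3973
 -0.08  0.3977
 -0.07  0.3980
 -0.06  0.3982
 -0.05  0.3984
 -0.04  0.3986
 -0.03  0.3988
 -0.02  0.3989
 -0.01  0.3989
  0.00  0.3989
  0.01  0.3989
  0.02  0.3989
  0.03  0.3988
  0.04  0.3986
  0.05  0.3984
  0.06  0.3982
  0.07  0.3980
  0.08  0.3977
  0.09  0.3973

86.76

T = 0.25;  σ√T = 0.1900
ln(S/K) + (r + σ²/2)T = ln(435/450) + (0.078 + 0.38²/2)·0.25 = -0.0339 + 0.0376 = 0.0036
d₁ = 0.0036 / 0.1900 = 0.0192 which rounds to 0.02
√T = √0.25 = 0.5000
φ(d₁) = φ(0.02) = 0.3989
vega = S·φ(d₁)·√T = 435·0.3989·0.5000 = 86.7608
(The put has the same vega.)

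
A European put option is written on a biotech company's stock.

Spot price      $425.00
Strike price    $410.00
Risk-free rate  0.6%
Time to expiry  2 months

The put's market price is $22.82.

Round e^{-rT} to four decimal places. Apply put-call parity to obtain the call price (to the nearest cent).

e^(−rT) = e^(−0.006·0.1667) = 0.9990
Put-call parity: C − P = S − K·e^(−rT) = 425 − 410·0.9990 = 425 − 409.5900 = 15.4100
C = P + (C − P) = 22.82 + (15.4100) = 38.2300

$38.23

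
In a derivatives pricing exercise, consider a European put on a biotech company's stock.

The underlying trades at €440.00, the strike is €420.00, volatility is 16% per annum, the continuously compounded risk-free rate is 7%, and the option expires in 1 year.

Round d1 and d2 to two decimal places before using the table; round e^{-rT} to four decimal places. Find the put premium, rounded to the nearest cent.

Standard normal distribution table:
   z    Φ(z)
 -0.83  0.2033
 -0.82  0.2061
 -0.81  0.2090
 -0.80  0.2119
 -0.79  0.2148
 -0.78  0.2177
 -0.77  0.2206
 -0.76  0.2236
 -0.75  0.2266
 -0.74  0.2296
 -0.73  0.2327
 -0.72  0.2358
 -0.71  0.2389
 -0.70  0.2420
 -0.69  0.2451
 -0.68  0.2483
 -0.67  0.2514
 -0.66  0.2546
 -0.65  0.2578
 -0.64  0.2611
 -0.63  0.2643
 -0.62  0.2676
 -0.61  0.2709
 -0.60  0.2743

σ√T = 0.16 × 1.0000 = 0.1600
d₁ = [ln(440/420) + (0.07 + 0.16²/2)·1] / 0.1600 = [0.0465 + 0.0828] / 0.1600 = 0.8083 → 0.81
d₂ = d₁ − σ√T = 0.8083 − 0.1600 = 0.6483 → 0.65
e^(−rT) = e^(−0.07·1) = 0.9324
P = 420·0.9324·N(-0.65) − 440·N(-0.81) = 420·0.9324·0.2578 − 440·0.2090 = 100.9565 − 91.9600 = 8.9965

€9.00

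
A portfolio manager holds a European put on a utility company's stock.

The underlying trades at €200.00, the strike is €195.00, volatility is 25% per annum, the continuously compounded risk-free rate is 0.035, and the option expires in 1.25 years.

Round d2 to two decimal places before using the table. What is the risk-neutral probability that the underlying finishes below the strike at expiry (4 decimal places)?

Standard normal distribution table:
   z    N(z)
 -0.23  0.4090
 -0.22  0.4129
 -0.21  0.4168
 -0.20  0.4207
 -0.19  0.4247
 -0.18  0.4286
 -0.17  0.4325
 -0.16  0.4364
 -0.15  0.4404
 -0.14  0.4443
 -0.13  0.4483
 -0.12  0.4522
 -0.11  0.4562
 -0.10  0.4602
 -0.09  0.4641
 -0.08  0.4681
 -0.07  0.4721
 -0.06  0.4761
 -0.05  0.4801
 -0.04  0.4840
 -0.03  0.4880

σ√T = 0.25 × 1.1180 = 0.2795
d₁ = [ln(200/195) + (0.035 + ½·0.25²)·1.25] / (σ√T) = (0.0253 + 0.0828) / 0.2795 = 0.3869 ⇒ 0.39
d₂ = 0.3869 − 0.2795 = 0.1074 ⇒ 0.11
Risk-neutral Pr[S_T < K] = N(−d₂) = N(-0.11) = 0.4562

0.4562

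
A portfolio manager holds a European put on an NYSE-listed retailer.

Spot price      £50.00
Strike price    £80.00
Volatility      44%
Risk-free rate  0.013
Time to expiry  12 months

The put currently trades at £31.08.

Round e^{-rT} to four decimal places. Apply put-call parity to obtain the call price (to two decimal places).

£2.11

e^(−rT) = e^(−0.013·1) = 0.9871
Put-call parity: C − P = S − K·e^(−rT) = 50 − 80·0.9871 = 50 − 78.9680 = -28.9680
C = P + (C − P) = 31.08 + (-28.9680) = 2.1120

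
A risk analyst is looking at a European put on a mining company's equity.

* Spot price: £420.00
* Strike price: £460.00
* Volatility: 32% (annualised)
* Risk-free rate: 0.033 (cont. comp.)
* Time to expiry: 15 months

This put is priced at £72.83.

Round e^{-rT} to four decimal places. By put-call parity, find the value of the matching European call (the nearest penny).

£51.41

exp(−rT) = exp(−0.033·1.25) = 0.9596
Put-call parity: C − P = S − K·e^(−rT) = 420 − 460·0.9596 = 420 − 441.4160 = -21.4160
C = P + (C − P) = 72.83 + (-21.4160) = 51.4140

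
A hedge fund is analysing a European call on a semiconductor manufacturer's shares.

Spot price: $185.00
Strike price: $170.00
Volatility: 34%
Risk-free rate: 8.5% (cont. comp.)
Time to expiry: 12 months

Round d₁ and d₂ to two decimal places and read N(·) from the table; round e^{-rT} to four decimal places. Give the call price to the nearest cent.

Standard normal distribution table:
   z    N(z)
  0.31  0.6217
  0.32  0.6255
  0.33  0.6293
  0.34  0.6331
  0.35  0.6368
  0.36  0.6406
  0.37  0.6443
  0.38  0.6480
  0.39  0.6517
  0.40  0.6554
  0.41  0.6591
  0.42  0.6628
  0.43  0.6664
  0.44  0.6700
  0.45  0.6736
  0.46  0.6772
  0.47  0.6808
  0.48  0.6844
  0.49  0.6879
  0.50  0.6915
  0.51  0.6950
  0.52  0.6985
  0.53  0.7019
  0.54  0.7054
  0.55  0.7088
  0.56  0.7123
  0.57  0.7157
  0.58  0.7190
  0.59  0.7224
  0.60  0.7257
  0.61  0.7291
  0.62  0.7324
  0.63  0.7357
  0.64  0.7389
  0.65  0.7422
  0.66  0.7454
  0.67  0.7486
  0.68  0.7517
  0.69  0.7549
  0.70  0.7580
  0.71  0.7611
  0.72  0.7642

σ√T = 0.34·√1 = 0.3400
d₁ = [ln(185/170) + (0.085 + 0.34²/2)·1] / 0.3400 = [0.0846 + 0.1428] / 0.3400 = 0.6687 → 0.67
d₂ = d₁ − σ√T = 0.6687 − 0.3400 = 0.3287 → 0.33
e^(−rT) = e^(−0.085·1) = 0.9185
N(d₁) = N(0.67) = 0.7486;  N(d₂) = N(0.33) = 0.6293
C = 185·0.7486 − 170·0.9185·0.6293 = 138.4910 − 98.2620 = 40.2290

$40.23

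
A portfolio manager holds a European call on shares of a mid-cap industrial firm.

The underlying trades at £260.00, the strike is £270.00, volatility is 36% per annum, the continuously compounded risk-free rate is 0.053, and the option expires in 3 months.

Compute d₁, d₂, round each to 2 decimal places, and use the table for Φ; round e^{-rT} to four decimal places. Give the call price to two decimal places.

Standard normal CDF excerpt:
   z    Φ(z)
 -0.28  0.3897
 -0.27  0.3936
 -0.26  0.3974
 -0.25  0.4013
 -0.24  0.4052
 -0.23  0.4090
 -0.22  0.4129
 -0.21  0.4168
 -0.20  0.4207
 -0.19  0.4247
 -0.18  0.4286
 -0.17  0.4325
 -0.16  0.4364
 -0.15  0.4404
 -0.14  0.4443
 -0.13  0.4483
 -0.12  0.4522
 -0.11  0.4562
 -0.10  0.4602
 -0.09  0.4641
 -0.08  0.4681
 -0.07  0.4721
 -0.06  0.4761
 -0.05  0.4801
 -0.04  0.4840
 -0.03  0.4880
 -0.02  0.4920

σ√T = 0.36·√0.25 = 0.1800
d₁ = [ln(260/270) + (0.053 + 0.36²/2)·0.25] / 0.1800 = [-0.0377 + 0.0294] / 0.1800 = -0.0461 ⇒ -0.05
d₂ = d₁ − σ√T = -0.0461 − 0.1800 = -0.2261 ⇒ -0.23
exp(−rT) = exp(−0.053·0.25) = 0.9868
N(d₁) = N(-0.05) = 0.4801;  N(d₂) = N(-0.23) = 0.4090
C = 260·0.4801 − 270·0.9868·0.4090 = 124.8260 − 108.9723 = 15.8537

£15.85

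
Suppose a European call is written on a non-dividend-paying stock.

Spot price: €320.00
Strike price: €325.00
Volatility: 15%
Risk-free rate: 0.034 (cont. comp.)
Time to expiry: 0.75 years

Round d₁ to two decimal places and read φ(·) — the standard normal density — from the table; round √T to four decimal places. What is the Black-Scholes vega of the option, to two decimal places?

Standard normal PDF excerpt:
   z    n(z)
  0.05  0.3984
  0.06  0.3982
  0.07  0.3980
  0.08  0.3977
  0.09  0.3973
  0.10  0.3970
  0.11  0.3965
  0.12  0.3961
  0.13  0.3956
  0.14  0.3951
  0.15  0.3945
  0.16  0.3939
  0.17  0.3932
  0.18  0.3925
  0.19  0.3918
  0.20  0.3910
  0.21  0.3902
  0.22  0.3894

109.49

T = 0.75;  σ√T = 0.1299
d₁ = [ln(320/325) + (0.034 + 0.15²/2)·0.75] / 0.1299 = [-0.0155 + 0.0339] / 0.1299 = 0.1419 which rounds to 0.14
√T = √0.75 = 0.8660
φ(d₁) = φ(0.14) = 0.3951
vega = S·φ(d₁)·√T = 320·0.3951·0.8660 = 109.4901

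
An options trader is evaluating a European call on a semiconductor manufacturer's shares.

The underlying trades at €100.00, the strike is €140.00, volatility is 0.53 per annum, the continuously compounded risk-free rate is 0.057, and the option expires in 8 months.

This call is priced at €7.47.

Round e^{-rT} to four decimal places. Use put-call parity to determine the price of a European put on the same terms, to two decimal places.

€42.25

e^(−rT) = e^(−0.057·0.6667) = 0.9627
Put-call parity: C − P = S − K·e^(−rT) = 100 − 140·0.9627 = 100 − 134.7780 = -34.7780
P = C − (C − P) = 7.47 − (-34.7780) = 42.2480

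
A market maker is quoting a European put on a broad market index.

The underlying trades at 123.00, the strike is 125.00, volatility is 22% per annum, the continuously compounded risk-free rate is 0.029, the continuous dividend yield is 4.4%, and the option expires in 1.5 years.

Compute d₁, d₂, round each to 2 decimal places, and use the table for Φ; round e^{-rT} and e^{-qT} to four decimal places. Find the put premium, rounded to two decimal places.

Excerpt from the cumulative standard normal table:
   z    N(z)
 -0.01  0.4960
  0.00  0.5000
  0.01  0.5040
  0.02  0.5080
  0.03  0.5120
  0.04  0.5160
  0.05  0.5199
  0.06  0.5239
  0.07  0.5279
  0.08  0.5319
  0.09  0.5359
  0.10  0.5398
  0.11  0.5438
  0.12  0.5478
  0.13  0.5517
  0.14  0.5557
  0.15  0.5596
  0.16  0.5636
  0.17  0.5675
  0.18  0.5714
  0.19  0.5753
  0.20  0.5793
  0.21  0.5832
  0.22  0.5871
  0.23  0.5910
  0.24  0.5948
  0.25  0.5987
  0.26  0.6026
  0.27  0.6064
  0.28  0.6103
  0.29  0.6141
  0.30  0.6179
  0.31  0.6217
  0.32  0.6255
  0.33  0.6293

15.01

σ√T = 0.22 × 1.2247 = 0.2694
d₁ = [ln(123/125) + (0.029 − 0.044 + 0.22²/2)·1.5] / 0.2694 = [-0.0161 + 0.0138] / 0.2694 = -0.0086 ⇒ -0.01
d₂ = d₁ − σ√T = -0.0086 − 0.2694 = -0.2781 ⇒ -0.28
e^(−qT) = e^(−0.044·1.5) = 0.9361;  e^(−rT) = e^(−0.029·1.5) = 0.9574
N(−d₂) = N(0.28) = 0.6103;  N(−d₁) = N(0.01) = 0.5040
P = 125·0.9574·0.6103 − 123·0.9361·0.5040 = 73.0377 − 58.0307 = 15.0069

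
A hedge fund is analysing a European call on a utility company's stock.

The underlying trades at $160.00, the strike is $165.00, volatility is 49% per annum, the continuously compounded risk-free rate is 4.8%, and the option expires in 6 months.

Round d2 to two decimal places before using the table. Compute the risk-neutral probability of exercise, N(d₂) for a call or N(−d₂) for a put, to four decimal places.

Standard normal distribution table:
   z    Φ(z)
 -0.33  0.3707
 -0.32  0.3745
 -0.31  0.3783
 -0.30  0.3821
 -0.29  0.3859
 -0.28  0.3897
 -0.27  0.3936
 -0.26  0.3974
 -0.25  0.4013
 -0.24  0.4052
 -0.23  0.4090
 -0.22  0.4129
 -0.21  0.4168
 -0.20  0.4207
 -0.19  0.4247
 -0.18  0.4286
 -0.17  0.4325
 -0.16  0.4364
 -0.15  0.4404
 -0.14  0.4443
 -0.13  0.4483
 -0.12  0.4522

0.4247

σ√T = 0.49 × 0.7071 = 0.3465
ln(S/K) + (r + σ²/2)T = ln(160/165) + (0.048 + 0.49²/2)·0.5 = -0.0308 + 0.0840 = 0.0533
d₁ = 0.0533 / 0.3465 = 0.1537 ⇒ 0.15
d₂ = d₁ − σ√T = 0.1537 − 0.3465 = -0.1928 ⇒ -0.19
Pr(exercise) under Q = N(d₂) = 0.4247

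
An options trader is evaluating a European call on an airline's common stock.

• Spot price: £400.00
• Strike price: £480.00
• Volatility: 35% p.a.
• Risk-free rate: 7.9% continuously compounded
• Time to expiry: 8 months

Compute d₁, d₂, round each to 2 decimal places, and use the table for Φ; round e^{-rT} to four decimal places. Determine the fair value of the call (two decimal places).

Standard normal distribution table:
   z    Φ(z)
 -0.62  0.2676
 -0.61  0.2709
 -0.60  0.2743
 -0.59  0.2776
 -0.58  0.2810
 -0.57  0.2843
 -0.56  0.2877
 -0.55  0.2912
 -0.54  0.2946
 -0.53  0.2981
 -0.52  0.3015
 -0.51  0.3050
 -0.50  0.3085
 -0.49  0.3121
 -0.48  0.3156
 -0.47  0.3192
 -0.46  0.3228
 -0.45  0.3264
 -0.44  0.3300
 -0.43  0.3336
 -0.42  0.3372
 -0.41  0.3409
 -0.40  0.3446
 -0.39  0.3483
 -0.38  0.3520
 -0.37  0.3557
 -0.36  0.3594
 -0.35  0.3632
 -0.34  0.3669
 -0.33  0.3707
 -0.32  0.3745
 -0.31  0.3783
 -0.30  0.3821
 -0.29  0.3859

σ√T = 0.35 × 0.8165 = 0.2858
ln(S/K) + (r + σ²/2)T = ln(400/480) + (0.079 + 0.35²/2)·0.6667 = -0.1823 + 0.0935 = -0.0888
d₁ = -0.0888 / 0.2858 = -0.3108 ⇒ -0.31
d₂ = d₁ − σ√T = -0.3108 − 0.2858 = -0.5966 ⇒ -0.60
e^(−rT) = e^(−0.079·0.6667) = 0.9487
N(d₁) = N(-0.31) = 0.3783;  N(d₂) = N(-0.60) = 0.2743
C = 400·0.3783 − 480·0.9487·0.2743 = 151.3200 − 124.9096 = 26.4104

£26.41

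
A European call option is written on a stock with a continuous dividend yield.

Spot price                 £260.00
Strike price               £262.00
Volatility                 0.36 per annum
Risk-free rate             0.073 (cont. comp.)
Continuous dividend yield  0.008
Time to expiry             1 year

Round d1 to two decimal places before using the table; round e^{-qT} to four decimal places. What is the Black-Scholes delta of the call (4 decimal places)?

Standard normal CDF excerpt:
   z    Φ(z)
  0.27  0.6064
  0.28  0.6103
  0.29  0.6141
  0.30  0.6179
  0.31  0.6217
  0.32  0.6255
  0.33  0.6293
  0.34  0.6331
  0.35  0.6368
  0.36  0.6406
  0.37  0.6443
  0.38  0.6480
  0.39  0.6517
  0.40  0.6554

σ√T = 0.36·√1 = 0.3600
d₁ = [ln(260/262) + (0.073 − 0.008 + 0.36²/2)·1] / 0.3600 = [-0.0077 + 0.1298] / 0.3600 = 0.3393 ≈ 0.34
N(d₁) = N(0.34) = 0.6331
Δ_call = e^(−qT)·N(d₁) = 0.9920·0.6331 = 0.6280

0.6280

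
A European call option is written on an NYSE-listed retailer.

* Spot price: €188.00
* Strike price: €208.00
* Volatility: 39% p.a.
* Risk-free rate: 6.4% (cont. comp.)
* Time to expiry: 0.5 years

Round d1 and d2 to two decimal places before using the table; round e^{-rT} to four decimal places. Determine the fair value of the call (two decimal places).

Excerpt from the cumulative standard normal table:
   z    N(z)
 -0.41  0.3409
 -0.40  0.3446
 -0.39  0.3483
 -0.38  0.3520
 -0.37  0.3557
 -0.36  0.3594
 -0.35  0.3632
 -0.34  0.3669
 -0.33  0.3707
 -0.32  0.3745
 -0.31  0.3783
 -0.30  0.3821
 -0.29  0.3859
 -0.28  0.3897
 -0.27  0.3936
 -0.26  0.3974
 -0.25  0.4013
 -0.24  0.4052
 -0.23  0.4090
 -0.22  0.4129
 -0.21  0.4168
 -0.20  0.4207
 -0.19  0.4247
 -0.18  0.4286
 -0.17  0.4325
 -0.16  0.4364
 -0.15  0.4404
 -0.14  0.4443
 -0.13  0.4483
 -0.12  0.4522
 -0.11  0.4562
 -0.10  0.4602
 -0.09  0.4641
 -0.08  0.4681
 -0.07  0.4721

σ√T = 0.39·√0.5 = 0.2758
d₁ = [ln(188/208) + (0.064 + 0.39²/2)·0.5] / 0.2758 = [-0.1011 + 0.0700] / 0.2758 = -0.1127 which rounds to -0.11
d₂ = d₁ − σ√T = -0.1127 − 0.2758 = -0.3884 which rounds to -0.39
e^(−rT) = e^(−0.064·0.5) = 0.9685
C = 188·N(-0.11) − 208·0.9685·N(-0.39) = 188·0.4562 − 208·0.9685·0.3483 = 85.7656 − 70.1643 = 15.6013

€15.60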